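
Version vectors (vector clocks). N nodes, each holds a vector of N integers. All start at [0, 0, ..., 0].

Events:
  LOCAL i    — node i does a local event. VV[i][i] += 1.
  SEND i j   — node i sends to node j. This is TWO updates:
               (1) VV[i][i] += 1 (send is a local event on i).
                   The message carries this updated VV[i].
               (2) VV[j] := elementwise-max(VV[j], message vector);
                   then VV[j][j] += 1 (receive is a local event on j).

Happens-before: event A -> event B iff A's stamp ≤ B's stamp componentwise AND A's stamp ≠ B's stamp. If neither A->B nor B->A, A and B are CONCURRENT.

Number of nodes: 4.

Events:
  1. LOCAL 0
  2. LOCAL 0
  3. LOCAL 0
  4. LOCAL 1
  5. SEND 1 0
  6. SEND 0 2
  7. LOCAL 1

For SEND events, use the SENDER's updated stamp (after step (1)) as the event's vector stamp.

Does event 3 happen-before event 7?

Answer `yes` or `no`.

Initial: VV[0]=[0, 0, 0, 0]
Initial: VV[1]=[0, 0, 0, 0]
Initial: VV[2]=[0, 0, 0, 0]
Initial: VV[3]=[0, 0, 0, 0]
Event 1: LOCAL 0: VV[0][0]++ -> VV[0]=[1, 0, 0, 0]
Event 2: LOCAL 0: VV[0][0]++ -> VV[0]=[2, 0, 0, 0]
Event 3: LOCAL 0: VV[0][0]++ -> VV[0]=[3, 0, 0, 0]
Event 4: LOCAL 1: VV[1][1]++ -> VV[1]=[0, 1, 0, 0]
Event 5: SEND 1->0: VV[1][1]++ -> VV[1]=[0, 2, 0, 0], msg_vec=[0, 2, 0, 0]; VV[0]=max(VV[0],msg_vec) then VV[0][0]++ -> VV[0]=[4, 2, 0, 0]
Event 6: SEND 0->2: VV[0][0]++ -> VV[0]=[5, 2, 0, 0], msg_vec=[5, 2, 0, 0]; VV[2]=max(VV[2],msg_vec) then VV[2][2]++ -> VV[2]=[5, 2, 1, 0]
Event 7: LOCAL 1: VV[1][1]++ -> VV[1]=[0, 3, 0, 0]
Event 3 stamp: [3, 0, 0, 0]
Event 7 stamp: [0, 3, 0, 0]
[3, 0, 0, 0] <= [0, 3, 0, 0]? False. Equal? False. Happens-before: False

Answer: no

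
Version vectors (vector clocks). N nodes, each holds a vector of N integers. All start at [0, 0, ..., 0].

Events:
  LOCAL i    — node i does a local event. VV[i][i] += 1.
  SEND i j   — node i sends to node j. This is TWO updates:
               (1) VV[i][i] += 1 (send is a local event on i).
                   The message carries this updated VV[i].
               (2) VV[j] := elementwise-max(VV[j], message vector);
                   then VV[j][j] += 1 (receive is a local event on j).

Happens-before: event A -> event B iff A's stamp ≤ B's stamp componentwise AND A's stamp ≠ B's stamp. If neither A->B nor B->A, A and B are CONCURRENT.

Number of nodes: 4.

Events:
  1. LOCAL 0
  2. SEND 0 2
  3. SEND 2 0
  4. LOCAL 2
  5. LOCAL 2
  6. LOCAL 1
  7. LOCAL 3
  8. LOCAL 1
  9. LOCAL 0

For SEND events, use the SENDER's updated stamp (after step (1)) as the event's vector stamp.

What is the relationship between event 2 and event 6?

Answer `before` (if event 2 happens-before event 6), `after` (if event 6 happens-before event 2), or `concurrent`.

Answer: concurrent

Derivation:
Initial: VV[0]=[0, 0, 0, 0]
Initial: VV[1]=[0, 0, 0, 0]
Initial: VV[2]=[0, 0, 0, 0]
Initial: VV[3]=[0, 0, 0, 0]
Event 1: LOCAL 0: VV[0][0]++ -> VV[0]=[1, 0, 0, 0]
Event 2: SEND 0->2: VV[0][0]++ -> VV[0]=[2, 0, 0, 0], msg_vec=[2, 0, 0, 0]; VV[2]=max(VV[2],msg_vec) then VV[2][2]++ -> VV[2]=[2, 0, 1, 0]
Event 3: SEND 2->0: VV[2][2]++ -> VV[2]=[2, 0, 2, 0], msg_vec=[2, 0, 2, 0]; VV[0]=max(VV[0],msg_vec) then VV[0][0]++ -> VV[0]=[3, 0, 2, 0]
Event 4: LOCAL 2: VV[2][2]++ -> VV[2]=[2, 0, 3, 0]
Event 5: LOCAL 2: VV[2][2]++ -> VV[2]=[2, 0, 4, 0]
Event 6: LOCAL 1: VV[1][1]++ -> VV[1]=[0, 1, 0, 0]
Event 7: LOCAL 3: VV[3][3]++ -> VV[3]=[0, 0, 0, 1]
Event 8: LOCAL 1: VV[1][1]++ -> VV[1]=[0, 2, 0, 0]
Event 9: LOCAL 0: VV[0][0]++ -> VV[0]=[4, 0, 2, 0]
Event 2 stamp: [2, 0, 0, 0]
Event 6 stamp: [0, 1, 0, 0]
[2, 0, 0, 0] <= [0, 1, 0, 0]? False
[0, 1, 0, 0] <= [2, 0, 0, 0]? False
Relation: concurrent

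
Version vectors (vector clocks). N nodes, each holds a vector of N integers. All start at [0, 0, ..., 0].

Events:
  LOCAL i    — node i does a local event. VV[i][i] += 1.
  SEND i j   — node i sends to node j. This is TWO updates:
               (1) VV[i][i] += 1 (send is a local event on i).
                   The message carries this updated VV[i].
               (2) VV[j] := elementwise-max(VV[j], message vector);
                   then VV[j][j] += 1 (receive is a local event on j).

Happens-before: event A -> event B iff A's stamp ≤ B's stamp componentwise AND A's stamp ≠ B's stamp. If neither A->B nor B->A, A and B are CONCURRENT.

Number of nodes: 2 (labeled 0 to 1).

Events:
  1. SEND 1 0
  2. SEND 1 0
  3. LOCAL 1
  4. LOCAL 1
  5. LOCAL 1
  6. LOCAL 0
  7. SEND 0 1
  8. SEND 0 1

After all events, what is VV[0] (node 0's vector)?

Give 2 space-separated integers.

Answer: 5 2

Derivation:
Initial: VV[0]=[0, 0]
Initial: VV[1]=[0, 0]
Event 1: SEND 1->0: VV[1][1]++ -> VV[1]=[0, 1], msg_vec=[0, 1]; VV[0]=max(VV[0],msg_vec) then VV[0][0]++ -> VV[0]=[1, 1]
Event 2: SEND 1->0: VV[1][1]++ -> VV[1]=[0, 2], msg_vec=[0, 2]; VV[0]=max(VV[0],msg_vec) then VV[0][0]++ -> VV[0]=[2, 2]
Event 3: LOCAL 1: VV[1][1]++ -> VV[1]=[0, 3]
Event 4: LOCAL 1: VV[1][1]++ -> VV[1]=[0, 4]
Event 5: LOCAL 1: VV[1][1]++ -> VV[1]=[0, 5]
Event 6: LOCAL 0: VV[0][0]++ -> VV[0]=[3, 2]
Event 7: SEND 0->1: VV[0][0]++ -> VV[0]=[4, 2], msg_vec=[4, 2]; VV[1]=max(VV[1],msg_vec) then VV[1][1]++ -> VV[1]=[4, 6]
Event 8: SEND 0->1: VV[0][0]++ -> VV[0]=[5, 2], msg_vec=[5, 2]; VV[1]=max(VV[1],msg_vec) then VV[1][1]++ -> VV[1]=[5, 7]
Final vectors: VV[0]=[5, 2]; VV[1]=[5, 7]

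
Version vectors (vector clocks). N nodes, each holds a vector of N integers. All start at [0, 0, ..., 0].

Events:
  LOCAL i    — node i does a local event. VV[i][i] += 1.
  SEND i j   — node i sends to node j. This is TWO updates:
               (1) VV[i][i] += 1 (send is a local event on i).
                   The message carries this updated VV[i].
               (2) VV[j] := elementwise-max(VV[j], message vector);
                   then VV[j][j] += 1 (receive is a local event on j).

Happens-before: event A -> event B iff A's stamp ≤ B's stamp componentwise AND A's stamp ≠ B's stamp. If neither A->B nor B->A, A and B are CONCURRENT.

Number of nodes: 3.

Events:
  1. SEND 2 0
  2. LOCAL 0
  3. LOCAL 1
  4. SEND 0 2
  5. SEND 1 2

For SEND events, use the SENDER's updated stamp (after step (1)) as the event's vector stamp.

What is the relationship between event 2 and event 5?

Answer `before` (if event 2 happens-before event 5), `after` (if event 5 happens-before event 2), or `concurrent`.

Initial: VV[0]=[0, 0, 0]
Initial: VV[1]=[0, 0, 0]
Initial: VV[2]=[0, 0, 0]
Event 1: SEND 2->0: VV[2][2]++ -> VV[2]=[0, 0, 1], msg_vec=[0, 0, 1]; VV[0]=max(VV[0],msg_vec) then VV[0][0]++ -> VV[0]=[1, 0, 1]
Event 2: LOCAL 0: VV[0][0]++ -> VV[0]=[2, 0, 1]
Event 3: LOCAL 1: VV[1][1]++ -> VV[1]=[0, 1, 0]
Event 4: SEND 0->2: VV[0][0]++ -> VV[0]=[3, 0, 1], msg_vec=[3, 0, 1]; VV[2]=max(VV[2],msg_vec) then VV[2][2]++ -> VV[2]=[3, 0, 2]
Event 5: SEND 1->2: VV[1][1]++ -> VV[1]=[0, 2, 0], msg_vec=[0, 2, 0]; VV[2]=max(VV[2],msg_vec) then VV[2][2]++ -> VV[2]=[3, 2, 3]
Event 2 stamp: [2, 0, 1]
Event 5 stamp: [0, 2, 0]
[2, 0, 1] <= [0, 2, 0]? False
[0, 2, 0] <= [2, 0, 1]? False
Relation: concurrent

Answer: concurrent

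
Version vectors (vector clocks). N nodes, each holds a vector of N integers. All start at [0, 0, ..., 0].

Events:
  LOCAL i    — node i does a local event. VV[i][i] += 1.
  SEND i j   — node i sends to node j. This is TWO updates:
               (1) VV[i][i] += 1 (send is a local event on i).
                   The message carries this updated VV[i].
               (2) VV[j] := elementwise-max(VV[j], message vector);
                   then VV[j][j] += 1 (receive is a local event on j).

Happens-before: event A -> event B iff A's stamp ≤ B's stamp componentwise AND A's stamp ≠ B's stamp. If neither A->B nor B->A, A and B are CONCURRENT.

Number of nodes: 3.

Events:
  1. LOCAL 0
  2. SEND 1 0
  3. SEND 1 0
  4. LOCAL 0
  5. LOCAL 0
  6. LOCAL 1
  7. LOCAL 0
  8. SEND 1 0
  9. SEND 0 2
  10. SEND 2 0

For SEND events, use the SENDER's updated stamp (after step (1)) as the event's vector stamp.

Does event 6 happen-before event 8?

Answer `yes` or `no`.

Initial: VV[0]=[0, 0, 0]
Initial: VV[1]=[0, 0, 0]
Initial: VV[2]=[0, 0, 0]
Event 1: LOCAL 0: VV[0][0]++ -> VV[0]=[1, 0, 0]
Event 2: SEND 1->0: VV[1][1]++ -> VV[1]=[0, 1, 0], msg_vec=[0, 1, 0]; VV[0]=max(VV[0],msg_vec) then VV[0][0]++ -> VV[0]=[2, 1, 0]
Event 3: SEND 1->0: VV[1][1]++ -> VV[1]=[0, 2, 0], msg_vec=[0, 2, 0]; VV[0]=max(VV[0],msg_vec) then VV[0][0]++ -> VV[0]=[3, 2, 0]
Event 4: LOCAL 0: VV[0][0]++ -> VV[0]=[4, 2, 0]
Event 5: LOCAL 0: VV[0][0]++ -> VV[0]=[5, 2, 0]
Event 6: LOCAL 1: VV[1][1]++ -> VV[1]=[0, 3, 0]
Event 7: LOCAL 0: VV[0][0]++ -> VV[0]=[6, 2, 0]
Event 8: SEND 1->0: VV[1][1]++ -> VV[1]=[0, 4, 0], msg_vec=[0, 4, 0]; VV[0]=max(VV[0],msg_vec) then VV[0][0]++ -> VV[0]=[7, 4, 0]
Event 9: SEND 0->2: VV[0][0]++ -> VV[0]=[8, 4, 0], msg_vec=[8, 4, 0]; VV[2]=max(VV[2],msg_vec) then VV[2][2]++ -> VV[2]=[8, 4, 1]
Event 10: SEND 2->0: VV[2][2]++ -> VV[2]=[8, 4, 2], msg_vec=[8, 4, 2]; VV[0]=max(VV[0],msg_vec) then VV[0][0]++ -> VV[0]=[9, 4, 2]
Event 6 stamp: [0, 3, 0]
Event 8 stamp: [0, 4, 0]
[0, 3, 0] <= [0, 4, 0]? True. Equal? False. Happens-before: True

Answer: yes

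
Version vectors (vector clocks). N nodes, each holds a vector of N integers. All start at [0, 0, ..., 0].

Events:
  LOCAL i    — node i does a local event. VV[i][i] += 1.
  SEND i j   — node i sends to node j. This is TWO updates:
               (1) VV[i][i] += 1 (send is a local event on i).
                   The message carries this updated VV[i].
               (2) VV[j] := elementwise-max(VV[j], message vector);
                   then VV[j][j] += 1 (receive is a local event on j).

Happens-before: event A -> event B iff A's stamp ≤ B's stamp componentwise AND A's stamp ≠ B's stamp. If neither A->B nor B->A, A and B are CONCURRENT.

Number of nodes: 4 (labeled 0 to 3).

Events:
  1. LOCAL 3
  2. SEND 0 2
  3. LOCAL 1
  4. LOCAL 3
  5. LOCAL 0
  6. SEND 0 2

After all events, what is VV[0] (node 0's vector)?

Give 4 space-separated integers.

Initial: VV[0]=[0, 0, 0, 0]
Initial: VV[1]=[0, 0, 0, 0]
Initial: VV[2]=[0, 0, 0, 0]
Initial: VV[3]=[0, 0, 0, 0]
Event 1: LOCAL 3: VV[3][3]++ -> VV[3]=[0, 0, 0, 1]
Event 2: SEND 0->2: VV[0][0]++ -> VV[0]=[1, 0, 0, 0], msg_vec=[1, 0, 0, 0]; VV[2]=max(VV[2],msg_vec) then VV[2][2]++ -> VV[2]=[1, 0, 1, 0]
Event 3: LOCAL 1: VV[1][1]++ -> VV[1]=[0, 1, 0, 0]
Event 4: LOCAL 3: VV[3][3]++ -> VV[3]=[0, 0, 0, 2]
Event 5: LOCAL 0: VV[0][0]++ -> VV[0]=[2, 0, 0, 0]
Event 6: SEND 0->2: VV[0][0]++ -> VV[0]=[3, 0, 0, 0], msg_vec=[3, 0, 0, 0]; VV[2]=max(VV[2],msg_vec) then VV[2][2]++ -> VV[2]=[3, 0, 2, 0]
Final vectors: VV[0]=[3, 0, 0, 0]; VV[1]=[0, 1, 0, 0]; VV[2]=[3, 0, 2, 0]; VV[3]=[0, 0, 0, 2]

Answer: 3 0 0 0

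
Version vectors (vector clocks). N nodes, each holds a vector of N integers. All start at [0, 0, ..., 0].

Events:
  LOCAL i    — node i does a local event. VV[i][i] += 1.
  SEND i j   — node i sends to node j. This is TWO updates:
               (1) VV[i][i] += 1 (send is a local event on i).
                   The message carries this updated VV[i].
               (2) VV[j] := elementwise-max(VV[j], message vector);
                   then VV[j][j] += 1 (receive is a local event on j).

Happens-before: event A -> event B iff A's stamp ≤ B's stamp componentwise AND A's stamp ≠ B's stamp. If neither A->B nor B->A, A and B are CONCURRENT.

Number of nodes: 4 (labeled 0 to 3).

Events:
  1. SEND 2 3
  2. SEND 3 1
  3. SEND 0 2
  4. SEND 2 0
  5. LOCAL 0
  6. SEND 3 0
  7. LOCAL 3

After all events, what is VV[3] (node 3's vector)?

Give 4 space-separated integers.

Initial: VV[0]=[0, 0, 0, 0]
Initial: VV[1]=[0, 0, 0, 0]
Initial: VV[2]=[0, 0, 0, 0]
Initial: VV[3]=[0, 0, 0, 0]
Event 1: SEND 2->3: VV[2][2]++ -> VV[2]=[0, 0, 1, 0], msg_vec=[0, 0, 1, 0]; VV[3]=max(VV[3],msg_vec) then VV[3][3]++ -> VV[3]=[0, 0, 1, 1]
Event 2: SEND 3->1: VV[3][3]++ -> VV[3]=[0, 0, 1, 2], msg_vec=[0, 0, 1, 2]; VV[1]=max(VV[1],msg_vec) then VV[1][1]++ -> VV[1]=[0, 1, 1, 2]
Event 3: SEND 0->2: VV[0][0]++ -> VV[0]=[1, 0, 0, 0], msg_vec=[1, 0, 0, 0]; VV[2]=max(VV[2],msg_vec) then VV[2][2]++ -> VV[2]=[1, 0, 2, 0]
Event 4: SEND 2->0: VV[2][2]++ -> VV[2]=[1, 0, 3, 0], msg_vec=[1, 0, 3, 0]; VV[0]=max(VV[0],msg_vec) then VV[0][0]++ -> VV[0]=[2, 0, 3, 0]
Event 5: LOCAL 0: VV[0][0]++ -> VV[0]=[3, 0, 3, 0]
Event 6: SEND 3->0: VV[3][3]++ -> VV[3]=[0, 0, 1, 3], msg_vec=[0, 0, 1, 3]; VV[0]=max(VV[0],msg_vec) then VV[0][0]++ -> VV[0]=[4, 0, 3, 3]
Event 7: LOCAL 3: VV[3][3]++ -> VV[3]=[0, 0, 1, 4]
Final vectors: VV[0]=[4, 0, 3, 3]; VV[1]=[0, 1, 1, 2]; VV[2]=[1, 0, 3, 0]; VV[3]=[0, 0, 1, 4]

Answer: 0 0 1 4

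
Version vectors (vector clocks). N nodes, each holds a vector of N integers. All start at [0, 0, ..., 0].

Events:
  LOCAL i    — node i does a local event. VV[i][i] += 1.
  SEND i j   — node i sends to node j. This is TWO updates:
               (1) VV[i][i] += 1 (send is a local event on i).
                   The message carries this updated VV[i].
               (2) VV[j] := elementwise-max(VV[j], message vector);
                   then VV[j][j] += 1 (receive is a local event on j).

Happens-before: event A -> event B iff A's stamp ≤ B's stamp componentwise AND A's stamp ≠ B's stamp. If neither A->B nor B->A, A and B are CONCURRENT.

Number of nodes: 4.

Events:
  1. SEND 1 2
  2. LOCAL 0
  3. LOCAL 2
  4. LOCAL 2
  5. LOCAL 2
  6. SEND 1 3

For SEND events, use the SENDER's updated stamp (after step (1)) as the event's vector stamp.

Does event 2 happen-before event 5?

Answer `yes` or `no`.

Initial: VV[0]=[0, 0, 0, 0]
Initial: VV[1]=[0, 0, 0, 0]
Initial: VV[2]=[0, 0, 0, 0]
Initial: VV[3]=[0, 0, 0, 0]
Event 1: SEND 1->2: VV[1][1]++ -> VV[1]=[0, 1, 0, 0], msg_vec=[0, 1, 0, 0]; VV[2]=max(VV[2],msg_vec) then VV[2][2]++ -> VV[2]=[0, 1, 1, 0]
Event 2: LOCAL 0: VV[0][0]++ -> VV[0]=[1, 0, 0, 0]
Event 3: LOCAL 2: VV[2][2]++ -> VV[2]=[0, 1, 2, 0]
Event 4: LOCAL 2: VV[2][2]++ -> VV[2]=[0, 1, 3, 0]
Event 5: LOCAL 2: VV[2][2]++ -> VV[2]=[0, 1, 4, 0]
Event 6: SEND 1->3: VV[1][1]++ -> VV[1]=[0, 2, 0, 0], msg_vec=[0, 2, 0, 0]; VV[3]=max(VV[3],msg_vec) then VV[3][3]++ -> VV[3]=[0, 2, 0, 1]
Event 2 stamp: [1, 0, 0, 0]
Event 5 stamp: [0, 1, 4, 0]
[1, 0, 0, 0] <= [0, 1, 4, 0]? False. Equal? False. Happens-before: False

Answer: no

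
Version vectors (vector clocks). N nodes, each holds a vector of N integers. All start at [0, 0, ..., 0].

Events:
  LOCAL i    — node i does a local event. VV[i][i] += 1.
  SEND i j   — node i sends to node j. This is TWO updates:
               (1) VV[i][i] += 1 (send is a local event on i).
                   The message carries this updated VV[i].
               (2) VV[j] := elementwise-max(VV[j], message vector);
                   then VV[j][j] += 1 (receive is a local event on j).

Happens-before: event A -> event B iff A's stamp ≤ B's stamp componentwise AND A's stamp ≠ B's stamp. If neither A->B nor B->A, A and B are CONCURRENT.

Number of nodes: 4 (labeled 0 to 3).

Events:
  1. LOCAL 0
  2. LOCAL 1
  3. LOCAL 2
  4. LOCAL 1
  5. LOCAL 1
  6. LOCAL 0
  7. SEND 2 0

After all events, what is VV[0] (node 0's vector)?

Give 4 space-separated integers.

Answer: 3 0 2 0

Derivation:
Initial: VV[0]=[0, 0, 0, 0]
Initial: VV[1]=[0, 0, 0, 0]
Initial: VV[2]=[0, 0, 0, 0]
Initial: VV[3]=[0, 0, 0, 0]
Event 1: LOCAL 0: VV[0][0]++ -> VV[0]=[1, 0, 0, 0]
Event 2: LOCAL 1: VV[1][1]++ -> VV[1]=[0, 1, 0, 0]
Event 3: LOCAL 2: VV[2][2]++ -> VV[2]=[0, 0, 1, 0]
Event 4: LOCAL 1: VV[1][1]++ -> VV[1]=[0, 2, 0, 0]
Event 5: LOCAL 1: VV[1][1]++ -> VV[1]=[0, 3, 0, 0]
Event 6: LOCAL 0: VV[0][0]++ -> VV[0]=[2, 0, 0, 0]
Event 7: SEND 2->0: VV[2][2]++ -> VV[2]=[0, 0, 2, 0], msg_vec=[0, 0, 2, 0]; VV[0]=max(VV[0],msg_vec) then VV[0][0]++ -> VV[0]=[3, 0, 2, 0]
Final vectors: VV[0]=[3, 0, 2, 0]; VV[1]=[0, 3, 0, 0]; VV[2]=[0, 0, 2, 0]; VV[3]=[0, 0, 0, 0]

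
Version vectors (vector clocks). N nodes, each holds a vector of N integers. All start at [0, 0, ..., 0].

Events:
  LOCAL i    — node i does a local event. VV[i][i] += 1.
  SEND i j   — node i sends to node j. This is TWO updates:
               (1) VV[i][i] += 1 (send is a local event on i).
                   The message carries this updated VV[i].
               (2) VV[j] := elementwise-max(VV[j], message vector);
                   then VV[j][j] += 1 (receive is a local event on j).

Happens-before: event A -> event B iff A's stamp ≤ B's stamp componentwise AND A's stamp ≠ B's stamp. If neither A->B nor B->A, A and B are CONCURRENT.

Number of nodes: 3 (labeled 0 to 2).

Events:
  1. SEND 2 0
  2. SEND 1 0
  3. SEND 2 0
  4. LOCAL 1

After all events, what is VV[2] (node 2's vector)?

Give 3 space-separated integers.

Answer: 0 0 2

Derivation:
Initial: VV[0]=[0, 0, 0]
Initial: VV[1]=[0, 0, 0]
Initial: VV[2]=[0, 0, 0]
Event 1: SEND 2->0: VV[2][2]++ -> VV[2]=[0, 0, 1], msg_vec=[0, 0, 1]; VV[0]=max(VV[0],msg_vec) then VV[0][0]++ -> VV[0]=[1, 0, 1]
Event 2: SEND 1->0: VV[1][1]++ -> VV[1]=[0, 1, 0], msg_vec=[0, 1, 0]; VV[0]=max(VV[0],msg_vec) then VV[0][0]++ -> VV[0]=[2, 1, 1]
Event 3: SEND 2->0: VV[2][2]++ -> VV[2]=[0, 0, 2], msg_vec=[0, 0, 2]; VV[0]=max(VV[0],msg_vec) then VV[0][0]++ -> VV[0]=[3, 1, 2]
Event 4: LOCAL 1: VV[1][1]++ -> VV[1]=[0, 2, 0]
Final vectors: VV[0]=[3, 1, 2]; VV[1]=[0, 2, 0]; VV[2]=[0, 0, 2]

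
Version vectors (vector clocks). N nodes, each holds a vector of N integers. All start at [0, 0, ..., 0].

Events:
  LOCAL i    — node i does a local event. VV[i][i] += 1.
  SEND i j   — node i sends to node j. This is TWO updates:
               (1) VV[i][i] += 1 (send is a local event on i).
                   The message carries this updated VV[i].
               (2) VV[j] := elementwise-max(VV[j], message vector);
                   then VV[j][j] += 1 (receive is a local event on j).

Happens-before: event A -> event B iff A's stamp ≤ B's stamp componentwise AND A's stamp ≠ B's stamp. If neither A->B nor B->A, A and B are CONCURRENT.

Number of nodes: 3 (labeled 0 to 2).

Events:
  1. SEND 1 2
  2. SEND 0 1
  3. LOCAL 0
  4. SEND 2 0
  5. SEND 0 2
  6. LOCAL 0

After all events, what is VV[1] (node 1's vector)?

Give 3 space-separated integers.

Initial: VV[0]=[0, 0, 0]
Initial: VV[1]=[0, 0, 0]
Initial: VV[2]=[0, 0, 0]
Event 1: SEND 1->2: VV[1][1]++ -> VV[1]=[0, 1, 0], msg_vec=[0, 1, 0]; VV[2]=max(VV[2],msg_vec) then VV[2][2]++ -> VV[2]=[0, 1, 1]
Event 2: SEND 0->1: VV[0][0]++ -> VV[0]=[1, 0, 0], msg_vec=[1, 0, 0]; VV[1]=max(VV[1],msg_vec) then VV[1][1]++ -> VV[1]=[1, 2, 0]
Event 3: LOCAL 0: VV[0][0]++ -> VV[0]=[2, 0, 0]
Event 4: SEND 2->0: VV[2][2]++ -> VV[2]=[0, 1, 2], msg_vec=[0, 1, 2]; VV[0]=max(VV[0],msg_vec) then VV[0][0]++ -> VV[0]=[3, 1, 2]
Event 5: SEND 0->2: VV[0][0]++ -> VV[0]=[4, 1, 2], msg_vec=[4, 1, 2]; VV[2]=max(VV[2],msg_vec) then VV[2][2]++ -> VV[2]=[4, 1, 3]
Event 6: LOCAL 0: VV[0][0]++ -> VV[0]=[5, 1, 2]
Final vectors: VV[0]=[5, 1, 2]; VV[1]=[1, 2, 0]; VV[2]=[4, 1, 3]

Answer: 1 2 0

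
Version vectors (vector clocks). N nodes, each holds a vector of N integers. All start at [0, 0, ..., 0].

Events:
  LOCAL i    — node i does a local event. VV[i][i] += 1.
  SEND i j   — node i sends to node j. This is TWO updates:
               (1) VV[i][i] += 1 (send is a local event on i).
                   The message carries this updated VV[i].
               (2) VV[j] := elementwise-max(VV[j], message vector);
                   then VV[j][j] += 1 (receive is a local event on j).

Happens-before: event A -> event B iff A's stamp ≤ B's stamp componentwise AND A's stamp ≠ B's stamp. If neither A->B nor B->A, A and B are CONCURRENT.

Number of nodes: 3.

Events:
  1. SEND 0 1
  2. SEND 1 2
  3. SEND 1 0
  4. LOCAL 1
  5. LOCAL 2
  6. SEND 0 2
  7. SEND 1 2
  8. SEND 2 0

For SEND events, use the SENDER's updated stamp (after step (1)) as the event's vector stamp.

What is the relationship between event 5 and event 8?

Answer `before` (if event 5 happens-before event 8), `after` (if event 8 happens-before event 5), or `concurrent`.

Answer: before

Derivation:
Initial: VV[0]=[0, 0, 0]
Initial: VV[1]=[0, 0, 0]
Initial: VV[2]=[0, 0, 0]
Event 1: SEND 0->1: VV[0][0]++ -> VV[0]=[1, 0, 0], msg_vec=[1, 0, 0]; VV[1]=max(VV[1],msg_vec) then VV[1][1]++ -> VV[1]=[1, 1, 0]
Event 2: SEND 1->2: VV[1][1]++ -> VV[1]=[1, 2, 0], msg_vec=[1, 2, 0]; VV[2]=max(VV[2],msg_vec) then VV[2][2]++ -> VV[2]=[1, 2, 1]
Event 3: SEND 1->0: VV[1][1]++ -> VV[1]=[1, 3, 0], msg_vec=[1, 3, 0]; VV[0]=max(VV[0],msg_vec) then VV[0][0]++ -> VV[0]=[2, 3, 0]
Event 4: LOCAL 1: VV[1][1]++ -> VV[1]=[1, 4, 0]
Event 5: LOCAL 2: VV[2][2]++ -> VV[2]=[1, 2, 2]
Event 6: SEND 0->2: VV[0][0]++ -> VV[0]=[3, 3, 0], msg_vec=[3, 3, 0]; VV[2]=max(VV[2],msg_vec) then VV[2][2]++ -> VV[2]=[3, 3, 3]
Event 7: SEND 1->2: VV[1][1]++ -> VV[1]=[1, 5, 0], msg_vec=[1, 5, 0]; VV[2]=max(VV[2],msg_vec) then VV[2][2]++ -> VV[2]=[3, 5, 4]
Event 8: SEND 2->0: VV[2][2]++ -> VV[2]=[3, 5, 5], msg_vec=[3, 5, 5]; VV[0]=max(VV[0],msg_vec) then VV[0][0]++ -> VV[0]=[4, 5, 5]
Event 5 stamp: [1, 2, 2]
Event 8 stamp: [3, 5, 5]
[1, 2, 2] <= [3, 5, 5]? True
[3, 5, 5] <= [1, 2, 2]? False
Relation: before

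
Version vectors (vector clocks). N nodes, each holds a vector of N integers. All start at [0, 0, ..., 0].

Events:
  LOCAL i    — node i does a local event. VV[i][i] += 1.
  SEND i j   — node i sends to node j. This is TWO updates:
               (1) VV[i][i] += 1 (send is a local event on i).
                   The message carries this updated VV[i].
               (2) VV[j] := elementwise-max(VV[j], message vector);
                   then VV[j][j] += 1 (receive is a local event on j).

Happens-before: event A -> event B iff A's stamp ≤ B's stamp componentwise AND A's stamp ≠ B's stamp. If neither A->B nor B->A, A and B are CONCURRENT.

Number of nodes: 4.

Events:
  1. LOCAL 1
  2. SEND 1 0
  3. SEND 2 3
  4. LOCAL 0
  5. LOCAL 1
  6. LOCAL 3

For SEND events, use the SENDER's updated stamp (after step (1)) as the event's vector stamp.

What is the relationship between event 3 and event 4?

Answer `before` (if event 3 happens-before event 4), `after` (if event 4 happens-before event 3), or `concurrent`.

Answer: concurrent

Derivation:
Initial: VV[0]=[0, 0, 0, 0]
Initial: VV[1]=[0, 0, 0, 0]
Initial: VV[2]=[0, 0, 0, 0]
Initial: VV[3]=[0, 0, 0, 0]
Event 1: LOCAL 1: VV[1][1]++ -> VV[1]=[0, 1, 0, 0]
Event 2: SEND 1->0: VV[1][1]++ -> VV[1]=[0, 2, 0, 0], msg_vec=[0, 2, 0, 0]; VV[0]=max(VV[0],msg_vec) then VV[0][0]++ -> VV[0]=[1, 2, 0, 0]
Event 3: SEND 2->3: VV[2][2]++ -> VV[2]=[0, 0, 1, 0], msg_vec=[0, 0, 1, 0]; VV[3]=max(VV[3],msg_vec) then VV[3][3]++ -> VV[3]=[0, 0, 1, 1]
Event 4: LOCAL 0: VV[0][0]++ -> VV[0]=[2, 2, 0, 0]
Event 5: LOCAL 1: VV[1][1]++ -> VV[1]=[0, 3, 0, 0]
Event 6: LOCAL 3: VV[3][3]++ -> VV[3]=[0, 0, 1, 2]
Event 3 stamp: [0, 0, 1, 0]
Event 4 stamp: [2, 2, 0, 0]
[0, 0, 1, 0] <= [2, 2, 0, 0]? False
[2, 2, 0, 0] <= [0, 0, 1, 0]? False
Relation: concurrent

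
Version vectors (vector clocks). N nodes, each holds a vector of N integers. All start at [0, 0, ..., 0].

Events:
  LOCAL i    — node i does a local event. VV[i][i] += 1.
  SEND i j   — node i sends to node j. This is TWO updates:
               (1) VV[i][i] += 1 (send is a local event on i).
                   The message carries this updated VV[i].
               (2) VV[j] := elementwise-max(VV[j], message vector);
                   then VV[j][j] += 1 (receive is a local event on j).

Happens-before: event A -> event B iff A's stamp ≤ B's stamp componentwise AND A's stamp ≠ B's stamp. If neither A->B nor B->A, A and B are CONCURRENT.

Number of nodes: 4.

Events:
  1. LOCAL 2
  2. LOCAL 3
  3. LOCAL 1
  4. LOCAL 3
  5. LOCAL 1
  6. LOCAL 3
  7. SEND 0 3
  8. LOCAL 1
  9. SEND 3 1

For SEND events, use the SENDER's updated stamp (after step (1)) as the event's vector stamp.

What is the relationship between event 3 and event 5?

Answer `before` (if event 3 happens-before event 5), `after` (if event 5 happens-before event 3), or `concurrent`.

Answer: before

Derivation:
Initial: VV[0]=[0, 0, 0, 0]
Initial: VV[1]=[0, 0, 0, 0]
Initial: VV[2]=[0, 0, 0, 0]
Initial: VV[3]=[0, 0, 0, 0]
Event 1: LOCAL 2: VV[2][2]++ -> VV[2]=[0, 0, 1, 0]
Event 2: LOCAL 3: VV[3][3]++ -> VV[3]=[0, 0, 0, 1]
Event 3: LOCAL 1: VV[1][1]++ -> VV[1]=[0, 1, 0, 0]
Event 4: LOCAL 3: VV[3][3]++ -> VV[3]=[0, 0, 0, 2]
Event 5: LOCAL 1: VV[1][1]++ -> VV[1]=[0, 2, 0, 0]
Event 6: LOCAL 3: VV[3][3]++ -> VV[3]=[0, 0, 0, 3]
Event 7: SEND 0->3: VV[0][0]++ -> VV[0]=[1, 0, 0, 0], msg_vec=[1, 0, 0, 0]; VV[3]=max(VV[3],msg_vec) then VV[3][3]++ -> VV[3]=[1, 0, 0, 4]
Event 8: LOCAL 1: VV[1][1]++ -> VV[1]=[0, 3, 0, 0]
Event 9: SEND 3->1: VV[3][3]++ -> VV[3]=[1, 0, 0, 5], msg_vec=[1, 0, 0, 5]; VV[1]=max(VV[1],msg_vec) then VV[1][1]++ -> VV[1]=[1, 4, 0, 5]
Event 3 stamp: [0, 1, 0, 0]
Event 5 stamp: [0, 2, 0, 0]
[0, 1, 0, 0] <= [0, 2, 0, 0]? True
[0, 2, 0, 0] <= [0, 1, 0, 0]? False
Relation: before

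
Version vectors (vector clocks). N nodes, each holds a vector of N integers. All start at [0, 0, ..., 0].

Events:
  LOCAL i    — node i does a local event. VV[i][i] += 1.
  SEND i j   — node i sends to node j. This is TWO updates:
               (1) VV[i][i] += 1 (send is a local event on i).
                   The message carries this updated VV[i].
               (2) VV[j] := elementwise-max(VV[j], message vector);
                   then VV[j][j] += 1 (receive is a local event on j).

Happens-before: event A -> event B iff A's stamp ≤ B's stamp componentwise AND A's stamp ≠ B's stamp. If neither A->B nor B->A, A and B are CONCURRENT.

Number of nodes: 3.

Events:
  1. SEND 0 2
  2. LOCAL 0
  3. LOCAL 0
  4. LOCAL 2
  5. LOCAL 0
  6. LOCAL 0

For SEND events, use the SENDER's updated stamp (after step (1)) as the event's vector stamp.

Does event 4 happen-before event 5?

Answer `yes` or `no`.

Initial: VV[0]=[0, 0, 0]
Initial: VV[1]=[0, 0, 0]
Initial: VV[2]=[0, 0, 0]
Event 1: SEND 0->2: VV[0][0]++ -> VV[0]=[1, 0, 0], msg_vec=[1, 0, 0]; VV[2]=max(VV[2],msg_vec) then VV[2][2]++ -> VV[2]=[1, 0, 1]
Event 2: LOCAL 0: VV[0][0]++ -> VV[0]=[2, 0, 0]
Event 3: LOCAL 0: VV[0][0]++ -> VV[0]=[3, 0, 0]
Event 4: LOCAL 2: VV[2][2]++ -> VV[2]=[1, 0, 2]
Event 5: LOCAL 0: VV[0][0]++ -> VV[0]=[4, 0, 0]
Event 6: LOCAL 0: VV[0][0]++ -> VV[0]=[5, 0, 0]
Event 4 stamp: [1, 0, 2]
Event 5 stamp: [4, 0, 0]
[1, 0, 2] <= [4, 0, 0]? False. Equal? False. Happens-before: False

Answer: no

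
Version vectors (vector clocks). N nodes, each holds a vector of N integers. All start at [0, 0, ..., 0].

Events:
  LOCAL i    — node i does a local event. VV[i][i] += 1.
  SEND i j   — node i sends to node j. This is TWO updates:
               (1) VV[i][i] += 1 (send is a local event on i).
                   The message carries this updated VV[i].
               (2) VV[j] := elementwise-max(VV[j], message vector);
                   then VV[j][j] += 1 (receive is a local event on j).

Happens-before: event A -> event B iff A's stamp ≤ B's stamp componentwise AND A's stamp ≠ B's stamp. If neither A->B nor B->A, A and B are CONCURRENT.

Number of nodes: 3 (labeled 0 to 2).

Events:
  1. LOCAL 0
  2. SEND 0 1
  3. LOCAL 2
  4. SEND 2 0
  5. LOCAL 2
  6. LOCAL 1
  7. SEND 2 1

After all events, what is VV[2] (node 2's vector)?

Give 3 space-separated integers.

Initial: VV[0]=[0, 0, 0]
Initial: VV[1]=[0, 0, 0]
Initial: VV[2]=[0, 0, 0]
Event 1: LOCAL 0: VV[0][0]++ -> VV[0]=[1, 0, 0]
Event 2: SEND 0->1: VV[0][0]++ -> VV[0]=[2, 0, 0], msg_vec=[2, 0, 0]; VV[1]=max(VV[1],msg_vec) then VV[1][1]++ -> VV[1]=[2, 1, 0]
Event 3: LOCAL 2: VV[2][2]++ -> VV[2]=[0, 0, 1]
Event 4: SEND 2->0: VV[2][2]++ -> VV[2]=[0, 0, 2], msg_vec=[0, 0, 2]; VV[0]=max(VV[0],msg_vec) then VV[0][0]++ -> VV[0]=[3, 0, 2]
Event 5: LOCAL 2: VV[2][2]++ -> VV[2]=[0, 0, 3]
Event 6: LOCAL 1: VV[1][1]++ -> VV[1]=[2, 2, 0]
Event 7: SEND 2->1: VV[2][2]++ -> VV[2]=[0, 0, 4], msg_vec=[0, 0, 4]; VV[1]=max(VV[1],msg_vec) then VV[1][1]++ -> VV[1]=[2, 3, 4]
Final vectors: VV[0]=[3, 0, 2]; VV[1]=[2, 3, 4]; VV[2]=[0, 0, 4]

Answer: 0 0 4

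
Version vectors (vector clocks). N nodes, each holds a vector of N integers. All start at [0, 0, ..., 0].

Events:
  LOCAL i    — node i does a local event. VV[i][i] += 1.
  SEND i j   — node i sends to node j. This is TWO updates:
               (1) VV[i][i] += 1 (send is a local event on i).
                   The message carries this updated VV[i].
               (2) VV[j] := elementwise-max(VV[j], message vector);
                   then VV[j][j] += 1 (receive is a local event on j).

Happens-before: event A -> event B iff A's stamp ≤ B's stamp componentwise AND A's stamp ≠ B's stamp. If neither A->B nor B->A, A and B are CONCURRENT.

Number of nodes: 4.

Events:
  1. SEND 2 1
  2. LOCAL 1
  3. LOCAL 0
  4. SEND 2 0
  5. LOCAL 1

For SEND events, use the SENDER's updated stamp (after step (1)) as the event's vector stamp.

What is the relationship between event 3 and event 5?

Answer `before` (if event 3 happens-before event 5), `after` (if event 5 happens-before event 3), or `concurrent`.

Answer: concurrent

Derivation:
Initial: VV[0]=[0, 0, 0, 0]
Initial: VV[1]=[0, 0, 0, 0]
Initial: VV[2]=[0, 0, 0, 0]
Initial: VV[3]=[0, 0, 0, 0]
Event 1: SEND 2->1: VV[2][2]++ -> VV[2]=[0, 0, 1, 0], msg_vec=[0, 0, 1, 0]; VV[1]=max(VV[1],msg_vec) then VV[1][1]++ -> VV[1]=[0, 1, 1, 0]
Event 2: LOCAL 1: VV[1][1]++ -> VV[1]=[0, 2, 1, 0]
Event 3: LOCAL 0: VV[0][0]++ -> VV[0]=[1, 0, 0, 0]
Event 4: SEND 2->0: VV[2][2]++ -> VV[2]=[0, 0, 2, 0], msg_vec=[0, 0, 2, 0]; VV[0]=max(VV[0],msg_vec) then VV[0][0]++ -> VV[0]=[2, 0, 2, 0]
Event 5: LOCAL 1: VV[1][1]++ -> VV[1]=[0, 3, 1, 0]
Event 3 stamp: [1, 0, 0, 0]
Event 5 stamp: [0, 3, 1, 0]
[1, 0, 0, 0] <= [0, 3, 1, 0]? False
[0, 3, 1, 0] <= [1, 0, 0, 0]? False
Relation: concurrent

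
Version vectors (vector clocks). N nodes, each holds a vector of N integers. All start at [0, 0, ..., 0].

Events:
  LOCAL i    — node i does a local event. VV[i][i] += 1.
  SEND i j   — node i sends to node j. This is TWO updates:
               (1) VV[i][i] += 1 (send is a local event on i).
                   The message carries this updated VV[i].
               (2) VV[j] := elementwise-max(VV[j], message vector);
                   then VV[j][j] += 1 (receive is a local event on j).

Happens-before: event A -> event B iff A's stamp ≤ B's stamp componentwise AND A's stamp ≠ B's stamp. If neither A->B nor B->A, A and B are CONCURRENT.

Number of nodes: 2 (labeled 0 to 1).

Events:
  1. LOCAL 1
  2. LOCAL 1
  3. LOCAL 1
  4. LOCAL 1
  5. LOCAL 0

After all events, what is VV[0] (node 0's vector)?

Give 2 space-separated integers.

Initial: VV[0]=[0, 0]
Initial: VV[1]=[0, 0]
Event 1: LOCAL 1: VV[1][1]++ -> VV[1]=[0, 1]
Event 2: LOCAL 1: VV[1][1]++ -> VV[1]=[0, 2]
Event 3: LOCAL 1: VV[1][1]++ -> VV[1]=[0, 3]
Event 4: LOCAL 1: VV[1][1]++ -> VV[1]=[0, 4]
Event 5: LOCAL 0: VV[0][0]++ -> VV[0]=[1, 0]
Final vectors: VV[0]=[1, 0]; VV[1]=[0, 4]

Answer: 1 0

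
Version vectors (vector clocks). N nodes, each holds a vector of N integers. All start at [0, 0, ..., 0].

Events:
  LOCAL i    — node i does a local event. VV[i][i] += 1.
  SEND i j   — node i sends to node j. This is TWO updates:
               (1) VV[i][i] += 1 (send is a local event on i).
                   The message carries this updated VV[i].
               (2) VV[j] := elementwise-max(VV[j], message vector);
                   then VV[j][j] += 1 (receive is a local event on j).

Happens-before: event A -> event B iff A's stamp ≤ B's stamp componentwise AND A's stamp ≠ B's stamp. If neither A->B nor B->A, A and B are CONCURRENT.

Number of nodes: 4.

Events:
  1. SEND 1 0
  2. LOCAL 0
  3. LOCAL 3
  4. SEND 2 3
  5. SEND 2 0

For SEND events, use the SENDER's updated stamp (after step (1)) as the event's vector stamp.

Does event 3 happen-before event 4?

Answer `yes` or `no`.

Initial: VV[0]=[0, 0, 0, 0]
Initial: VV[1]=[0, 0, 0, 0]
Initial: VV[2]=[0, 0, 0, 0]
Initial: VV[3]=[0, 0, 0, 0]
Event 1: SEND 1->0: VV[1][1]++ -> VV[1]=[0, 1, 0, 0], msg_vec=[0, 1, 0, 0]; VV[0]=max(VV[0],msg_vec) then VV[0][0]++ -> VV[0]=[1, 1, 0, 0]
Event 2: LOCAL 0: VV[0][0]++ -> VV[0]=[2, 1, 0, 0]
Event 3: LOCAL 3: VV[3][3]++ -> VV[3]=[0, 0, 0, 1]
Event 4: SEND 2->3: VV[2][2]++ -> VV[2]=[0, 0, 1, 0], msg_vec=[0, 0, 1, 0]; VV[3]=max(VV[3],msg_vec) then VV[3][3]++ -> VV[3]=[0, 0, 1, 2]
Event 5: SEND 2->0: VV[2][2]++ -> VV[2]=[0, 0, 2, 0], msg_vec=[0, 0, 2, 0]; VV[0]=max(VV[0],msg_vec) then VV[0][0]++ -> VV[0]=[3, 1, 2, 0]
Event 3 stamp: [0, 0, 0, 1]
Event 4 stamp: [0, 0, 1, 0]
[0, 0, 0, 1] <= [0, 0, 1, 0]? False. Equal? False. Happens-before: False

Answer: no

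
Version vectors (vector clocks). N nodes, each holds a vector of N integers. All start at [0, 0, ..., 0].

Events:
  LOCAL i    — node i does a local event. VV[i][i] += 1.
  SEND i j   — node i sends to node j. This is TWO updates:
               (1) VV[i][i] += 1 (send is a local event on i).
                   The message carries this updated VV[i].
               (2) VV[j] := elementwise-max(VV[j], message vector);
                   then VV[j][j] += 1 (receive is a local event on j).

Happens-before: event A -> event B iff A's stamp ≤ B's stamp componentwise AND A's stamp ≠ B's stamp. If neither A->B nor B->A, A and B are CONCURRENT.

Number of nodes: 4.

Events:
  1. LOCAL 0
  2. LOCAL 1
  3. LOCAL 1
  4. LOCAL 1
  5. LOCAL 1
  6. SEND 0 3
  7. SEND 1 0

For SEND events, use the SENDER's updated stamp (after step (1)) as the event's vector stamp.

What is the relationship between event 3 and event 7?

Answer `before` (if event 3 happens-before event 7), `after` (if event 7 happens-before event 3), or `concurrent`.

Answer: before

Derivation:
Initial: VV[0]=[0, 0, 0, 0]
Initial: VV[1]=[0, 0, 0, 0]
Initial: VV[2]=[0, 0, 0, 0]
Initial: VV[3]=[0, 0, 0, 0]
Event 1: LOCAL 0: VV[0][0]++ -> VV[0]=[1, 0, 0, 0]
Event 2: LOCAL 1: VV[1][1]++ -> VV[1]=[0, 1, 0, 0]
Event 3: LOCAL 1: VV[1][1]++ -> VV[1]=[0, 2, 0, 0]
Event 4: LOCAL 1: VV[1][1]++ -> VV[1]=[0, 3, 0, 0]
Event 5: LOCAL 1: VV[1][1]++ -> VV[1]=[0, 4, 0, 0]
Event 6: SEND 0->3: VV[0][0]++ -> VV[0]=[2, 0, 0, 0], msg_vec=[2, 0, 0, 0]; VV[3]=max(VV[3],msg_vec) then VV[3][3]++ -> VV[3]=[2, 0, 0, 1]
Event 7: SEND 1->0: VV[1][1]++ -> VV[1]=[0, 5, 0, 0], msg_vec=[0, 5, 0, 0]; VV[0]=max(VV[0],msg_vec) then VV[0][0]++ -> VV[0]=[3, 5, 0, 0]
Event 3 stamp: [0, 2, 0, 0]
Event 7 stamp: [0, 5, 0, 0]
[0, 2, 0, 0] <= [0, 5, 0, 0]? True
[0, 5, 0, 0] <= [0, 2, 0, 0]? False
Relation: before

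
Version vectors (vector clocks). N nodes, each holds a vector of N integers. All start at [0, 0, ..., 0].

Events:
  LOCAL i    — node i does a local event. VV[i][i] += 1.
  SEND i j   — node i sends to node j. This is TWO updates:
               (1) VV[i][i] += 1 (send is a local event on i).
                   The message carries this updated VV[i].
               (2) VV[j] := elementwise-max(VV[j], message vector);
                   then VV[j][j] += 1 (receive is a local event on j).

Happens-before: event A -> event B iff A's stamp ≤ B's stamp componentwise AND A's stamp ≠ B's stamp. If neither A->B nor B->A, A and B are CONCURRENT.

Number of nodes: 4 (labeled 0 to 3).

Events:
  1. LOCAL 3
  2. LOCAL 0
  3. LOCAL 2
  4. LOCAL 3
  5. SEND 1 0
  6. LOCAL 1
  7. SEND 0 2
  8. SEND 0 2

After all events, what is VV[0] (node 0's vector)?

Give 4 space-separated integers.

Answer: 4 1 0 0

Derivation:
Initial: VV[0]=[0, 0, 0, 0]
Initial: VV[1]=[0, 0, 0, 0]
Initial: VV[2]=[0, 0, 0, 0]
Initial: VV[3]=[0, 0, 0, 0]
Event 1: LOCAL 3: VV[3][3]++ -> VV[3]=[0, 0, 0, 1]
Event 2: LOCAL 0: VV[0][0]++ -> VV[0]=[1, 0, 0, 0]
Event 3: LOCAL 2: VV[2][2]++ -> VV[2]=[0, 0, 1, 0]
Event 4: LOCAL 3: VV[3][3]++ -> VV[3]=[0, 0, 0, 2]
Event 5: SEND 1->0: VV[1][1]++ -> VV[1]=[0, 1, 0, 0], msg_vec=[0, 1, 0, 0]; VV[0]=max(VV[0],msg_vec) then VV[0][0]++ -> VV[0]=[2, 1, 0, 0]
Event 6: LOCAL 1: VV[1][1]++ -> VV[1]=[0, 2, 0, 0]
Event 7: SEND 0->2: VV[0][0]++ -> VV[0]=[3, 1, 0, 0], msg_vec=[3, 1, 0, 0]; VV[2]=max(VV[2],msg_vec) then VV[2][2]++ -> VV[2]=[3, 1, 2, 0]
Event 8: SEND 0->2: VV[0][0]++ -> VV[0]=[4, 1, 0, 0], msg_vec=[4, 1, 0, 0]; VV[2]=max(VV[2],msg_vec) then VV[2][2]++ -> VV[2]=[4, 1, 3, 0]
Final vectors: VV[0]=[4, 1, 0, 0]; VV[1]=[0, 2, 0, 0]; VV[2]=[4, 1, 3, 0]; VV[3]=[0, 0, 0, 2]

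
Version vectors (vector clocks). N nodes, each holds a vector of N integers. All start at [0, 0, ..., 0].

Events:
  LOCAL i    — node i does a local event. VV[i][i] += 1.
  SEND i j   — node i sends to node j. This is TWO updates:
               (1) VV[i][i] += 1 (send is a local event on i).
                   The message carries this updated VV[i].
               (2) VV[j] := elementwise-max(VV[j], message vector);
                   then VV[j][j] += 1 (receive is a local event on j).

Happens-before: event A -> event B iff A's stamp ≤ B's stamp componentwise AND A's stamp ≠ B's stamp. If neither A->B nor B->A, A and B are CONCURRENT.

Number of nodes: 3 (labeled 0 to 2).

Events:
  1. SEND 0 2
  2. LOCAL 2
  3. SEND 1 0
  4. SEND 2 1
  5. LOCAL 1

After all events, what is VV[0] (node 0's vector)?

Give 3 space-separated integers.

Answer: 2 1 0

Derivation:
Initial: VV[0]=[0, 0, 0]
Initial: VV[1]=[0, 0, 0]
Initial: VV[2]=[0, 0, 0]
Event 1: SEND 0->2: VV[0][0]++ -> VV[0]=[1, 0, 0], msg_vec=[1, 0, 0]; VV[2]=max(VV[2],msg_vec) then VV[2][2]++ -> VV[2]=[1, 0, 1]
Event 2: LOCAL 2: VV[2][2]++ -> VV[2]=[1, 0, 2]
Event 3: SEND 1->0: VV[1][1]++ -> VV[1]=[0, 1, 0], msg_vec=[0, 1, 0]; VV[0]=max(VV[0],msg_vec) then VV[0][0]++ -> VV[0]=[2, 1, 0]
Event 4: SEND 2->1: VV[2][2]++ -> VV[2]=[1, 0, 3], msg_vec=[1, 0, 3]; VV[1]=max(VV[1],msg_vec) then VV[1][1]++ -> VV[1]=[1, 2, 3]
Event 5: LOCAL 1: VV[1][1]++ -> VV[1]=[1, 3, 3]
Final vectors: VV[0]=[2, 1, 0]; VV[1]=[1, 3, 3]; VV[2]=[1, 0, 3]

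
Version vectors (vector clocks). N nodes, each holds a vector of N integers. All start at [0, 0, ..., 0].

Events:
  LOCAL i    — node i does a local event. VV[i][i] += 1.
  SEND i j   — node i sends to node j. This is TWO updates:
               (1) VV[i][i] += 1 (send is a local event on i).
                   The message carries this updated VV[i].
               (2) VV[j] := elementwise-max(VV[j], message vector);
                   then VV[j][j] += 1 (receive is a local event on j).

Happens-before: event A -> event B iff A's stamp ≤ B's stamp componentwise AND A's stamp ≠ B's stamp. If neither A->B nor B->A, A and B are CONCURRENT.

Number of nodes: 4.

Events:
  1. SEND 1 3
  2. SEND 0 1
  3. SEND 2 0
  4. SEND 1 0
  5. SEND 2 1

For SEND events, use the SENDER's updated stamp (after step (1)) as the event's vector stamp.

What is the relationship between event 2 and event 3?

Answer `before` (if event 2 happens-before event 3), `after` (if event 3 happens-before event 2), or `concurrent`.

Answer: concurrent

Derivation:
Initial: VV[0]=[0, 0, 0, 0]
Initial: VV[1]=[0, 0, 0, 0]
Initial: VV[2]=[0, 0, 0, 0]
Initial: VV[3]=[0, 0, 0, 0]
Event 1: SEND 1->3: VV[1][1]++ -> VV[1]=[0, 1, 0, 0], msg_vec=[0, 1, 0, 0]; VV[3]=max(VV[3],msg_vec) then VV[3][3]++ -> VV[3]=[0, 1, 0, 1]
Event 2: SEND 0->1: VV[0][0]++ -> VV[0]=[1, 0, 0, 0], msg_vec=[1, 0, 0, 0]; VV[1]=max(VV[1],msg_vec) then VV[1][1]++ -> VV[1]=[1, 2, 0, 0]
Event 3: SEND 2->0: VV[2][2]++ -> VV[2]=[0, 0, 1, 0], msg_vec=[0, 0, 1, 0]; VV[0]=max(VV[0],msg_vec) then VV[0][0]++ -> VV[0]=[2, 0, 1, 0]
Event 4: SEND 1->0: VV[1][1]++ -> VV[1]=[1, 3, 0, 0], msg_vec=[1, 3, 0, 0]; VV[0]=max(VV[0],msg_vec) then VV[0][0]++ -> VV[0]=[3, 3, 1, 0]
Event 5: SEND 2->1: VV[2][2]++ -> VV[2]=[0, 0, 2, 0], msg_vec=[0, 0, 2, 0]; VV[1]=max(VV[1],msg_vec) then VV[1][1]++ -> VV[1]=[1, 4, 2, 0]
Event 2 stamp: [1, 0, 0, 0]
Event 3 stamp: [0, 0, 1, 0]
[1, 0, 0, 0] <= [0, 0, 1, 0]? False
[0, 0, 1, 0] <= [1, 0, 0, 0]? False
Relation: concurrent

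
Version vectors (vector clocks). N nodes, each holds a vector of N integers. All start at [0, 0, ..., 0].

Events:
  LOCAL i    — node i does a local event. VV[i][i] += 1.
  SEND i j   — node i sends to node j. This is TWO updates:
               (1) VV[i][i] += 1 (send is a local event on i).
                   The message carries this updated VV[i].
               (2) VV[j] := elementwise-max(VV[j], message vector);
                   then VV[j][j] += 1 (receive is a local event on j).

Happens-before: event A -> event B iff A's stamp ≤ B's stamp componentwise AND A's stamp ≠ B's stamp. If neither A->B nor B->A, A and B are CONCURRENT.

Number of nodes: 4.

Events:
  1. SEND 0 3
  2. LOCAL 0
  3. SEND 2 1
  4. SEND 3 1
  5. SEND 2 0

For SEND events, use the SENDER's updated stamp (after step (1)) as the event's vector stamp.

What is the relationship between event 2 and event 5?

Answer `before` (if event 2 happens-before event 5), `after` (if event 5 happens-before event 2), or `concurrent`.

Initial: VV[0]=[0, 0, 0, 0]
Initial: VV[1]=[0, 0, 0, 0]
Initial: VV[2]=[0, 0, 0, 0]
Initial: VV[3]=[0, 0, 0, 0]
Event 1: SEND 0->3: VV[0][0]++ -> VV[0]=[1, 0, 0, 0], msg_vec=[1, 0, 0, 0]; VV[3]=max(VV[3],msg_vec) then VV[3][3]++ -> VV[3]=[1, 0, 0, 1]
Event 2: LOCAL 0: VV[0][0]++ -> VV[0]=[2, 0, 0, 0]
Event 3: SEND 2->1: VV[2][2]++ -> VV[2]=[0, 0, 1, 0], msg_vec=[0, 0, 1, 0]; VV[1]=max(VV[1],msg_vec) then VV[1][1]++ -> VV[1]=[0, 1, 1, 0]
Event 4: SEND 3->1: VV[3][3]++ -> VV[3]=[1, 0, 0, 2], msg_vec=[1, 0, 0, 2]; VV[1]=max(VV[1],msg_vec) then VV[1][1]++ -> VV[1]=[1, 2, 1, 2]
Event 5: SEND 2->0: VV[2][2]++ -> VV[2]=[0, 0, 2, 0], msg_vec=[0, 0, 2, 0]; VV[0]=max(VV[0],msg_vec) then VV[0][0]++ -> VV[0]=[3, 0, 2, 0]
Event 2 stamp: [2, 0, 0, 0]
Event 5 stamp: [0, 0, 2, 0]
[2, 0, 0, 0] <= [0, 0, 2, 0]? False
[0, 0, 2, 0] <= [2, 0, 0, 0]? False
Relation: concurrent

Answer: concurrent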